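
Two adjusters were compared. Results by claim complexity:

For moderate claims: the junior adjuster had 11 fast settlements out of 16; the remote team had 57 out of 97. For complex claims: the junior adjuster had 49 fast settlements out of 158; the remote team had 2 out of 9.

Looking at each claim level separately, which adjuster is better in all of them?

the junior adjuster

Moderate: the junior adjuster 11/16 = 68.8%, the remote team 57/97 = 58.8% → the junior adjuster
Complex: the junior adjuster 49/158 = 31.0%, the remote team 2/9 = 22.2% → the junior adjuster
The junior adjuster has the higher rate in both groups.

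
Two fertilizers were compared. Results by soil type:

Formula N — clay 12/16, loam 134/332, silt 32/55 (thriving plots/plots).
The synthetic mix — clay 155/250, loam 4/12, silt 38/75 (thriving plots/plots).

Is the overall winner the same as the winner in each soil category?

Clay: Formula N 12/16 = 75.0%, the synthetic mix 155/250 = 62.0% → Formula N
Loam: Formula N 134/332 = 40.4%, the synthetic mix 4/12 = 33.3% → Formula N
Silt: Formula N 32/55 = 58.2%, the synthetic mix 38/75 = 50.7% → Formula N
Overall: Formula N 178/403 = 44.2%, the synthetic mix 197/337 = 58.5% → the synthetic mix
Formula N wins each soil group but the synthetic mix wins overall — the comparison reverses. Formula N's plots skew toward loam, which has a lower base rate.

No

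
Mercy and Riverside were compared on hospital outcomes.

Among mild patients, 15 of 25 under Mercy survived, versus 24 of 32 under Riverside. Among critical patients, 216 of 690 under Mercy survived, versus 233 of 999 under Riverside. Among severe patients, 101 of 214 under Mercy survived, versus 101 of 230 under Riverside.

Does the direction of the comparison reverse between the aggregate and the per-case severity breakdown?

Mild: Mercy 15/25 = 60.0%, Riverside 24/32 = 75.0% → Riverside
Critical: Mercy 216/690 = 31.3%, Riverside 233/999 = 23.3% → Mercy
Severe: Mercy 101/214 = 47.2%, Riverside 101/230 = 43.9% → Mercy
Overall: Mercy 332/929 = 35.7%, Riverside 358/1261 = 28.4% → Mercy
Neither sweeps: Mercy wins 2 of 3 groups, Riverside wins 1. Mercy wins overall but not every group — no Simpson reversal.

No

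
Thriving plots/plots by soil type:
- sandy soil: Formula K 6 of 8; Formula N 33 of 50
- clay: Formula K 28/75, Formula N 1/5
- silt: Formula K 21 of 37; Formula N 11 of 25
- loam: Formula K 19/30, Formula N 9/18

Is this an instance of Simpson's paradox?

Yes

Sandy soil: Formula K 6/8 = 75.0%, Formula N 33/50 = 66.0% → Formula K
Clay: Formula K 28/75 = 37.3%, Formula N 1/5 = 20.0% → Formula K
Silt: Formula K 21/37 = 56.8%, Formula N 11/25 = 44.0% → Formula K
Loam: Formula K 19/30 = 63.3%, Formula N 9/18 = 50.0% → Formula K
Overall: Formula K 74/150 = 49.3%, Formula N 54/98 = 55.1% → Formula N
Formula K wins each soil group but Formula N wins overall — the comparison reverses. Formula K's plots skew toward clay, which has a lower base rate.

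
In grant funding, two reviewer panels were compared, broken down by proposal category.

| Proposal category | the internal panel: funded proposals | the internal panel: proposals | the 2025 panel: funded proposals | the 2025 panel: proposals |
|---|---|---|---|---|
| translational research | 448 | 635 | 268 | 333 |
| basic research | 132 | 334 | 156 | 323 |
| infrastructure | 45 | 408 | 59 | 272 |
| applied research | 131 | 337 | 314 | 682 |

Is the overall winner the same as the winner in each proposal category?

Translational research: the internal panel 448/635 = 70.6%, the 2025 panel 268/333 = 80.5% → the 2025 panel
Basic research: the internal panel 132/334 = 39.5%, the 2025 panel 156/323 = 48.3% → the 2025 panel
Infrastructure: the internal panel 45/408 = 11.0%, the 2025 panel 59/272 = 21.7% → the 2025 panel
Applied research: the internal panel 131/337 = 38.9%, the 2025 panel 314/682 = 46.0% → the 2025 panel
Overall: the internal panel 756/1714 = 44.1%, the 2025 panel 797/1610 = 49.5% → the 2025 panel
The 2025 panel wins overall and in every proposal group — no reversal.

Yes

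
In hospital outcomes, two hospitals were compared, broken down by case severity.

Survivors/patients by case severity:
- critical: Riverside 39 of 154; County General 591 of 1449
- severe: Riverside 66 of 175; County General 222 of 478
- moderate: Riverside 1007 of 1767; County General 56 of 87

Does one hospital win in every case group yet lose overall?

Critical: Riverside 39/154 = 25.3%, County General 591/1449 = 40.8% → County General
Severe: Riverside 66/175 = 37.7%, County General 222/478 = 46.4% → County General
Moderate: Riverside 1007/1767 = 57.0%, County General 56/87 = 64.4% → County General
Overall: Riverside 1112/2096 = 53.1%, County General 869/2014 = 43.1% → Riverside
County General wins each case group but Riverside wins overall — the comparison reverses. County General's patients skew toward critical, which has a lower base rate.

Yes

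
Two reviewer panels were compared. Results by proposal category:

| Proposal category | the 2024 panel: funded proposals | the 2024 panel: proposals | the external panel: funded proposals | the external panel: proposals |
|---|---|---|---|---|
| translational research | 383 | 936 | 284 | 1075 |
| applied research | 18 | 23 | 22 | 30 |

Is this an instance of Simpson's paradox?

Translational research: the 2024 panel 383/936 = 40.9%, the external panel 284/1075 = 26.4% → the 2024 panel
Applied research: the 2024 panel 18/23 = 78.3%, the external panel 22/30 = 73.3% → the 2024 panel
Overall: the 2024 panel 401/959 = 41.8%, the external panel 306/1105 = 27.7% → the 2024 panel
The 2024 panel wins overall and in every proposal group — no reversal.

No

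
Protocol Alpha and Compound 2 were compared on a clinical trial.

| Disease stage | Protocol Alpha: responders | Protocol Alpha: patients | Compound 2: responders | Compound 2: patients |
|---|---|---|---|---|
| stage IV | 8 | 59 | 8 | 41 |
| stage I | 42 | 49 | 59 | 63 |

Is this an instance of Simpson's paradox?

Stage IV: Protocol Alpha 8/59 = 13.6%, Compound 2 8/41 = 19.5% → Compound 2
Stage I: Protocol Alpha 42/49 = 85.7%, Compound 2 59/63 = 93.7% → Compound 2
Overall: Protocol Alpha 50/108 = 46.3%, Compound 2 67/104 = 64.4% → Compound 2
Compound 2 wins overall and in every disease group — no reversal.

No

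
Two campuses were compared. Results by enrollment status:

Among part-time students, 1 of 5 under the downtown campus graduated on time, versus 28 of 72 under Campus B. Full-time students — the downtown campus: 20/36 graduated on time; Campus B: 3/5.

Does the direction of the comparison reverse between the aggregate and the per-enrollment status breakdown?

Yes

Part-time: the downtown campus 1/5 = 20.0%, Campus B 28/72 = 38.9% → Campus B
Full-time: the downtown campus 20/36 = 55.6%, Campus B 3/5 = 60.0% → Campus B
Overall: the downtown campus 21/41 = 51.2%, Campus B 31/77 = 40.3% → the downtown campus
Campus B wins each enrollment group but the downtown campus wins overall — the comparison reverses. Campus B's students skew toward part-time, which has a lower base rate.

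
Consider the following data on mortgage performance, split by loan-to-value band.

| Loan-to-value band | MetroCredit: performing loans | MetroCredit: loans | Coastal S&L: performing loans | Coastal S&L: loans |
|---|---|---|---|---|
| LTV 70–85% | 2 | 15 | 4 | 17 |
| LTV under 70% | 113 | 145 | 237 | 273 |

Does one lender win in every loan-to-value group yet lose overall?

No

LTV 70–85%: MetroCredit 2/15 = 13.3%, Coastal S&L 4/17 = 23.5% → Coastal S&L
LTV under 70%: MetroCredit 113/145 = 77.9%, Coastal S&L 237/273 = 86.8% → Coastal S&L
Overall: MetroCredit 115/160 = 71.9%, Coastal S&L 241/290 = 83.1% → Coastal S&L
Coastal S&L wins overall and in every loan-to-value group — no reversal.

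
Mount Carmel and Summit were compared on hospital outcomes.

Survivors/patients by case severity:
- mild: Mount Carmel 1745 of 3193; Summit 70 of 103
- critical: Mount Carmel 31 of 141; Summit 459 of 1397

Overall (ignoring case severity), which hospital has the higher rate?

Mount Carmel

Mild: Mount Carmel 1745/3193 = 54.7%, Summit 70/103 = 68.0% → Summit
Critical: Mount Carmel 31/141 = 22.0%, Summit 459/1397 = 32.9% → Summit
Overall: Mount Carmel 1776/3334 = 53.3%, Summit 529/1500 = 35.3% → Mount Carmel
(Summit wins every case group but Mount Carmel wins overall — Summit's patients skew toward the low-rate critical group.)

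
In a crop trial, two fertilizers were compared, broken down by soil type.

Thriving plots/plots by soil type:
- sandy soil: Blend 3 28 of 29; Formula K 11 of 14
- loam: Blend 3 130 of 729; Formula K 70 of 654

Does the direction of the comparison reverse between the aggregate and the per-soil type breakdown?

No

Sandy soil: Blend 3 28/29 = 96.6%, Formula K 11/14 = 78.6% → Blend 3
Loam: Blend 3 130/729 = 17.8%, Formula K 70/654 = 10.7% → Blend 3
Overall: Blend 3 158/758 = 20.8%, Formula K 81/668 = 12.1% → Blend 3
Blend 3 wins overall and in every soil group — no reversal.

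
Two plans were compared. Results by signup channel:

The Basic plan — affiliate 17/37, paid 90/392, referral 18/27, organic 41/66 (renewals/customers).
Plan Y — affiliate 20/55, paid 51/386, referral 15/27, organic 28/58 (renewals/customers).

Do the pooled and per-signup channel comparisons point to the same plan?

Yes

Affiliate: the Basic plan 17/37 = 45.9%, Plan Y 20/55 = 36.4% → the Basic plan
Paid: the Basic plan 90/392 = 23.0%, Plan Y 51/386 = 13.2% → the Basic plan
Referral: the Basic plan 18/27 = 66.7%, Plan Y 15/27 = 55.6% → the Basic plan
Organic: the Basic plan 41/66 = 62.1%, Plan Y 28/58 = 48.3% → the Basic plan
Overall: the Basic plan 166/522 = 31.8%, Plan Y 114/526 = 21.7% → the Basic plan
The Basic plan wins overall and in every signup group — no reversal.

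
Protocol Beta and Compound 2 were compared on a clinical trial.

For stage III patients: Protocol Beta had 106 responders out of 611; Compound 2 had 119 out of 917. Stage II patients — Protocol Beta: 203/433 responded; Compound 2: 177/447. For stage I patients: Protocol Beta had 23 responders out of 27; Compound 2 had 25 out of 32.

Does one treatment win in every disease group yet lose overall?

No

Stage III: Protocol Beta 106/611 = 17.3%, Compound 2 119/917 = 13.0% → Protocol Beta
Stage II: Protocol Beta 203/433 = 46.9%, Compound 2 177/447 = 39.6% → Protocol Beta
Stage I: Protocol Beta 23/27 = 85.2%, Compound 2 25/32 = 78.1% → Protocol Beta
Overall: Protocol Beta 332/1071 = 31.0%, Compound 2 321/1396 = 23.0% → Protocol Beta
Protocol Beta wins overall and in every disease group — no reversal.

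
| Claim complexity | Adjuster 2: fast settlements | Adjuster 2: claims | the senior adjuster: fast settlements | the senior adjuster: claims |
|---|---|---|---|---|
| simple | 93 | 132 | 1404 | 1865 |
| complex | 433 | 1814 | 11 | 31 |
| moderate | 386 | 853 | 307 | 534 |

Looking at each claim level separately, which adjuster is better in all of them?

Simple: Adjuster 2 93/132 = 70.5%, the senior adjuster 1404/1865 = 75.3% → the senior adjuster
Complex: Adjuster 2 433/1814 = 23.9%, the senior adjuster 11/31 = 35.5% → the senior adjuster
Moderate: Adjuster 2 386/853 = 45.3%, the senior adjuster 307/534 = 57.5% → the senior adjuster
The senior adjuster has the higher rate in all 3 groups.

the senior adjuster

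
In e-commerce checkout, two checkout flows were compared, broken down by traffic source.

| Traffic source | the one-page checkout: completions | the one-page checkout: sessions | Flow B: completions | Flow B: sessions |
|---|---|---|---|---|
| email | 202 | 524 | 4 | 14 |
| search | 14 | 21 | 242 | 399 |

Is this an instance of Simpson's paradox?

Yes

Email: the one-page checkout 202/524 = 38.5%, Flow B 4/14 = 28.6% → the one-page checkout
Search: the one-page checkout 14/21 = 66.7%, Flow B 242/399 = 60.7% → the one-page checkout
Overall: the one-page checkout 216/545 = 39.6%, Flow B 246/413 = 59.6% → Flow B
The one-page checkout wins each traffic group but Flow B wins overall — the comparison reverses. The one-page checkout's sessions skew toward email, which has a lower base rate.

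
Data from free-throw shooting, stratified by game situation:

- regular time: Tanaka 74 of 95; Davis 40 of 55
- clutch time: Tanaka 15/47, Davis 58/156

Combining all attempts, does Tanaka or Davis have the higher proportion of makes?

Tanaka

Regular time: Tanaka 74/95 = 77.9%, Davis 40/55 = 72.7% → Tanaka
Clutch time: Tanaka 15/47 = 31.9%, Davis 58/156 = 37.2% → Davis
Overall: Tanaka 89/142 = 62.7%, Davis 98/211 = 46.4% → Tanaka
(Neither sweeps every game group, but Tanaka has the higher pooled rate.)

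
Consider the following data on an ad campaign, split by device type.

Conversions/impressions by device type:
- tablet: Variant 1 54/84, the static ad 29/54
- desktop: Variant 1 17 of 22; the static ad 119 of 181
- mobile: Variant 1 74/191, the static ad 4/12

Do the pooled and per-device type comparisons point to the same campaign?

No

Tablet: Variant 1 54/84 = 64.3%, the static ad 29/54 = 53.7% → Variant 1
Desktop: Variant 1 17/22 = 77.3%, the static ad 119/181 = 65.7% → Variant 1
Mobile: Variant 1 74/191 = 38.7%, the static ad 4/12 = 33.3% → Variant 1
Overall: Variant 1 145/297 = 48.8%, the static ad 152/247 = 61.5% → the static ad
Variant 1 wins each device group but the static ad wins overall — the comparison reverses. Variant 1's impressions skew toward mobile, which has a lower base rate.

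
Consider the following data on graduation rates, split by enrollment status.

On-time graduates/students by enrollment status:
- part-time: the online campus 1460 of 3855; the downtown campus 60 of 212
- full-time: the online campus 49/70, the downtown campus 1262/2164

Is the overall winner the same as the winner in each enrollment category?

Part-time: the online campus 1460/3855 = 37.9%, the downtown campus 60/212 = 28.3% → the online campus
Full-time: the online campus 49/70 = 70.0%, the downtown campus 1262/2164 = 58.3% → the online campus
Overall: the online campus 1509/3925 = 38.4%, the downtown campus 1322/2376 = 55.6% → the downtown campus
The online campus wins each enrollment group but the downtown campus wins overall — the comparison reverses. The online campus's students skew toward part-time, which has a lower base rate.

No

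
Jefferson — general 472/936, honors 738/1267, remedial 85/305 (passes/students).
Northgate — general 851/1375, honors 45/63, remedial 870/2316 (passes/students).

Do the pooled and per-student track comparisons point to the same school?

General: Jefferson 472/936 = 50.4%, Northgate 851/1375 = 61.9% → Northgate
Honors: Jefferson 738/1267 = 58.2%, Northgate 45/63 = 71.4% → Northgate
Remedial: Jefferson 85/305 = 27.9%, Northgate 870/2316 = 37.6% → Northgate
Overall: Jefferson 1295/2508 = 51.6%, Northgate 1766/3754 = 47.0% → Jefferson
Northgate wins each student group but Jefferson wins overall — the comparison reverses. Northgate's students skew toward remedial, which has a lower base rate.

No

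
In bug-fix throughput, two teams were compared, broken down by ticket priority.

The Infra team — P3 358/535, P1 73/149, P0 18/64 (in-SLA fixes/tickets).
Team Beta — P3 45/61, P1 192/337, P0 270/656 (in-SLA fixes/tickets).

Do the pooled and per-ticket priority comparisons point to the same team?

P3: the Infra team 358/535 = 66.9%, Team Beta 45/61 = 73.8% → Team Beta
P1: the Infra team 73/149 = 49.0%, Team Beta 192/337 = 57.0% → Team Beta
P0: the Infra team 18/64 = 28.1%, Team Beta 270/656 = 41.2% → Team Beta
Overall: the Infra team 449/748 = 60.0%, Team Beta 507/1054 = 48.1% → the Infra team
Team Beta wins each ticket group but the Infra team wins overall — the comparison reverses. Team Beta's tickets skew toward P0, which has a lower base rate.

No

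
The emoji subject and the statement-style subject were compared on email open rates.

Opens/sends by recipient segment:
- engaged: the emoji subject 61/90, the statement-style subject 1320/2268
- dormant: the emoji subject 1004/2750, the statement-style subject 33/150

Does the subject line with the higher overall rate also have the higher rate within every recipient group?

No

Engaged: the emoji subject 61/90 = 67.8%, the statement-style subject 1320/2268 = 58.2% → the emoji subject
Dormant: the emoji subject 1004/2750 = 36.5%, the statement-style subject 33/150 = 22.0% → the emoji subject
Overall: the emoji subject 1065/2840 = 37.5%, the statement-style subject 1353/2418 = 56.0% → the statement-style subject
The emoji subject wins each recipient group but the statement-style subject wins overall — the comparison reverses. The emoji subject's sends skew toward dormant, which has a lower base rate.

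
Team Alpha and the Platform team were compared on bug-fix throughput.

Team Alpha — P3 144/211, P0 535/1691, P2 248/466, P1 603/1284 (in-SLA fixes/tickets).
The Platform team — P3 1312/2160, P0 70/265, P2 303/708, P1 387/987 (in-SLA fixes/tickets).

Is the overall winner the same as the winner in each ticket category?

No

P3: Team Alpha 144/211 = 68.2%, the Platform team 1312/2160 = 60.7% → Team Alpha
P0: Team Alpha 535/1691 = 31.6%, the Platform team 70/265 = 26.4% → Team Alpha
P2: Team Alpha 248/466 = 53.2%, the Platform team 303/708 = 42.8% → Team Alpha
P1: Team Alpha 603/1284 = 47.0%, the Platform team 387/987 = 39.2% → Team Alpha
Overall: Team Alpha 1530/3652 = 41.9%, the Platform team 2072/4120 = 50.3% → the Platform team
Team Alpha wins each ticket group but the Platform team wins overall — the comparison reverses. Team Alpha's tickets skew toward P0, which has a lower base rate.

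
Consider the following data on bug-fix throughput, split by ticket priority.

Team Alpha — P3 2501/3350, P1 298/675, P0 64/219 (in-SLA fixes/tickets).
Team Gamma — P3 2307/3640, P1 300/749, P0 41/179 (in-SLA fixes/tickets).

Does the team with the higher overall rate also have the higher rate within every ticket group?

P3: Team Alpha 2501/3350 = 74.7%, Team Gamma 2307/3640 = 63.4% → Team Alpha
P1: Team Alpha 298/675 = 44.1%, Team Gamma 300/749 = 40.1% → Team Alpha
P0: Team Alpha 64/219 = 29.2%, Team Gamma 41/179 = 22.9% → Team Alpha
Overall: Team Alpha 2863/4244 = 67.5%, Team Gamma 2648/4568 = 58.0% → Team Alpha
Team Alpha wins overall and in every ticket group — no reversal.

Yes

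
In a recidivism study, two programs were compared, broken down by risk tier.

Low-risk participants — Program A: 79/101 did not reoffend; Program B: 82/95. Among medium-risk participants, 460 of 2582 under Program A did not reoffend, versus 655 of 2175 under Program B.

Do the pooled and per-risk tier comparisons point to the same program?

Low-risk: Program A 79/101 = 78.2%, Program B 82/95 = 86.3% → Program B
Medium-risk: Program A 460/2582 = 17.8%, Program B 655/2175 = 30.1% → Program B
Overall: Program A 539/2683 = 20.1%, Program B 737/2270 = 32.5% → Program B
Program B wins overall and in every risk group — no reversal.

Yes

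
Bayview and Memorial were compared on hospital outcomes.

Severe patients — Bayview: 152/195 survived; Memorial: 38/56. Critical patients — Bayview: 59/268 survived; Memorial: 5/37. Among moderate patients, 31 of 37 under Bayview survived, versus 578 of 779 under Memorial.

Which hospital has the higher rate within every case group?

Severe: Bayview 152/195 = 77.9%, Memorial 38/56 = 67.9% → Bayview
Critical: Bayview 59/268 = 22.0%, Memorial 5/37 = 13.5% → Bayview
Moderate: Bayview 31/37 = 83.8%, Memorial 578/779 = 74.2% → Bayview
Bayview has the higher rate in all 3 groups.

Bayview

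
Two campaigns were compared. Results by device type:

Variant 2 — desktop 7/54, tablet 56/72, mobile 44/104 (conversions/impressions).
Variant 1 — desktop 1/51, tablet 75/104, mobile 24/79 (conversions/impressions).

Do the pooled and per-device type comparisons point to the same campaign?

Desktop: Variant 2 7/54 = 13.0%, Variant 1 1/51 = 2.0% → Variant 2
Tablet: Variant 2 56/72 = 77.8%, Variant 1 75/104 = 72.1% → Variant 2
Mobile: Variant 2 44/104 = 42.3%, Variant 1 24/79 = 30.4% → Variant 2
Overall: Variant 2 107/230 = 46.5%, Variant 1 100/234 = 42.7% → Variant 2
Variant 2 wins overall and in every device group — no reversal.

Yes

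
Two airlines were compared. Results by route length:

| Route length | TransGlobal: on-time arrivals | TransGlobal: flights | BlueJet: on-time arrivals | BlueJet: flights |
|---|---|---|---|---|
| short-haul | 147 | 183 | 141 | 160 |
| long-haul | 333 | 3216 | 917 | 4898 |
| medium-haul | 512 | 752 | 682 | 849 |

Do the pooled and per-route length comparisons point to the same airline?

Yes

Short-haul: TransGlobal 147/183 = 80.3%, BlueJet 141/160 = 88.1% → BlueJet
Long-haul: TransGlobal 333/3216 = 10.4%, BlueJet 917/4898 = 18.7% → BlueJet
Medium-haul: TransGlobal 512/752 = 68.1%, BlueJet 682/849 = 80.3% → BlueJet
Overall: TransGlobal 992/4151 = 23.9%, BlueJet 1740/5907 = 29.5% → BlueJet
BlueJet wins overall and in every route group — no reversal.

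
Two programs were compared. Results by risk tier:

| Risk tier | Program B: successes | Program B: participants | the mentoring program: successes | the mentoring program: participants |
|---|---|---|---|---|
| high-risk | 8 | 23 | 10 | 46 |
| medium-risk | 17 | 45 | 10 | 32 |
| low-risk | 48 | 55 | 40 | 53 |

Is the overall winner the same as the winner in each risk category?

High-risk: Program B 8/23 = 34.8%, the mentoring program 10/46 = 21.7% → Program B
Medium-risk: Program B 17/45 = 37.8%, the mentoring program 10/32 = 31.2% → Program B
Low-risk: Program B 48/55 = 87.3%, the mentoring program 40/53 = 75.5% → Program B
Overall: Program B 73/123 = 59.3%, the mentoring program 60/131 = 45.8% → Program B
Program B wins overall and in every risk group — no reversal.

Yes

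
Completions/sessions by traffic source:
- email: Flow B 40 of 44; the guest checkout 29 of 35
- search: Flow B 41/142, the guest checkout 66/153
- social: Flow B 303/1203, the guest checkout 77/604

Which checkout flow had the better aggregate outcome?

Email: Flow B 40/44 = 90.9%, the guest checkout 29/35 = 82.9% → Flow B
Search: Flow B 41/142 = 28.9%, the guest checkout 66/153 = 43.1% → the guest checkout
Social: Flow B 303/1203 = 25.2%, the guest checkout 77/604 = 12.7% → Flow B
Overall: Flow B 384/1389 = 27.6%, the guest checkout 172/792 = 21.7% → Flow B
(Neither sweeps every traffic group, but Flow B has the higher pooled rate.)

Flow B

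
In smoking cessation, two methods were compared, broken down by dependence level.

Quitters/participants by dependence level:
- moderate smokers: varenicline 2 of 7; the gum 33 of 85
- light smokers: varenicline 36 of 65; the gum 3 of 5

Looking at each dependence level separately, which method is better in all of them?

the gum

Moderate smokers: varenicline 2/7 = 28.6%, the gum 33/85 = 38.8% → the gum
Light smokers: varenicline 36/65 = 55.4%, the gum 3/5 = 60.0% → the gum
The gum has the higher rate in both groups.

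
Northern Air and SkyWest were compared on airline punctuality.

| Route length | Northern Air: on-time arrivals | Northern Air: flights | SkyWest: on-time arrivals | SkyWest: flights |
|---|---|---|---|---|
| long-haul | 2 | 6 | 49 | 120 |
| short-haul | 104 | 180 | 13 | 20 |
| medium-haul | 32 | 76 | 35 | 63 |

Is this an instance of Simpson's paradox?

Long-haul: Northern Air 2/6 = 33.3%, SkyWest 49/120 = 40.8% → SkyWest
Short-haul: Northern Air 104/180 = 57.8%, SkyWest 13/20 = 65.0% → SkyWest
Medium-haul: Northern Air 32/76 = 42.1%, SkyWest 35/63 = 55.6% → SkyWest
Overall: Northern Air 138/262 = 52.7%, SkyWest 97/203 = 47.8% → Northern Air
SkyWest wins each route group but Northern Air wins overall — the comparison reverses. SkyWest's flights skew toward long-haul, which has a lower base rate.

Yes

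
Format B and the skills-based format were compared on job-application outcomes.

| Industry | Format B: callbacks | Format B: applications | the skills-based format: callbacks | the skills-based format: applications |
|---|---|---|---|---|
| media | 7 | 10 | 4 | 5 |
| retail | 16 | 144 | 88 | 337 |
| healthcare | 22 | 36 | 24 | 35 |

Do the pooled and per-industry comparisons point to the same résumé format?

Media: Format B 7/10 = 70.0%, the skills-based format 4/5 = 80.0% → the skills-based format
Retail: Format B 16/144 = 11.1%, the skills-based format 88/337 = 26.1% → the skills-based format
Healthcare: Format B 22/36 = 61.1%, the skills-based format 24/35 = 68.6% → the skills-based format
Overall: Format B 45/190 = 23.7%, the skills-based format 116/377 = 30.8% → the skills-based format
The skills-based format wins overall and in every industry group — no reversal.

Yes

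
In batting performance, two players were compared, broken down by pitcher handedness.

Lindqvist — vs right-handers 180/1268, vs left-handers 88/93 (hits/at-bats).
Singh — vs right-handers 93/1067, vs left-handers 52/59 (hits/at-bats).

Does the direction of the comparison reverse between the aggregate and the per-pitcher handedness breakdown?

No

Vs right-handers: Lindqvist 180/1268 = 14.2%, Singh 93/1067 = 8.7% → Lindqvist
Vs left-handers: Lindqvist 88/93 = 94.6%, Singh 52/59 = 88.1% → Lindqvist
Overall: Lindqvist 268/1361 = 19.7%, Singh 145/1126 = 12.9% → Lindqvist
Lindqvist wins overall and in every pitcher group — no reversal.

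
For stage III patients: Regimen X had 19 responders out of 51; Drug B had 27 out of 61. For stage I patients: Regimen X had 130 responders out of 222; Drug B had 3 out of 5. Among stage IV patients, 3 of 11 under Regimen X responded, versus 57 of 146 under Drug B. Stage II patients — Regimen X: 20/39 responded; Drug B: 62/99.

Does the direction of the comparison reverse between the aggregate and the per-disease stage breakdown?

Yes

Stage III: Regimen X 19/51 = 37.3%, Drug B 27/61 = 44.3% → Drug B
Stage I: Regimen X 130/222 = 58.6%, Drug B 3/5 = 60.0% → Drug B
Stage IV: Regimen X 3/11 = 27.3%, Drug B 57/146 = 39.0% → Drug B
Stage II: Regimen X 20/39 = 51.3%, Drug B 62/99 = 62.6% → Drug B
Overall: Regimen X 172/323 = 53.3%, Drug B 149/311 = 47.9% → Regimen X
Drug B wins each disease group but Regimen X wins overall — the comparison reverses. Drug B's patients skew toward stage IV, which has a lower base rate.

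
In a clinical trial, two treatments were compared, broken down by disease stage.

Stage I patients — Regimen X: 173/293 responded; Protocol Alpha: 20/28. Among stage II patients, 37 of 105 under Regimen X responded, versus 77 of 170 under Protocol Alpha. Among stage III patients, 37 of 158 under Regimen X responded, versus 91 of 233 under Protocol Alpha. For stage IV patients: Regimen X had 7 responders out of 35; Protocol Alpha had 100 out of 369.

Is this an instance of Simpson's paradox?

Yes

Stage I: Regimen X 173/293 = 59.0%, Protocol Alpha 20/28 = 71.4% → Protocol Alpha
Stage II: Regimen X 37/105 = 35.2%, Protocol Alpha 77/170 = 45.3% → Protocol Alpha
Stage III: Regimen X 37/158 = 23.4%, Protocol Alpha 91/233 = 39.1% → Protocol Alpha
Stage IV: Regimen X 7/35 = 20.0%, Protocol Alpha 100/369 = 27.1% → Protocol Alpha
Overall: Regimen X 254/591 = 43.0%, Protocol Alpha 288/800 = 36.0% → Regimen X
Protocol Alpha wins each disease group but Regimen X wins overall — the comparison reverses. Protocol Alpha's patients skew toward stage IV, which has a lower base rate.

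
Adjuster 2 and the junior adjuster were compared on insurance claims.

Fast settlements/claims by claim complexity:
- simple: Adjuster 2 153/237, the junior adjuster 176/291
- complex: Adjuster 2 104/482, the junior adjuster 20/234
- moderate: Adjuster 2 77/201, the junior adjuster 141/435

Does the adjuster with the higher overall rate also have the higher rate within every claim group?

Simple: Adjuster 2 153/237 = 64.6%, the junior adjuster 176/291 = 60.5% → Adjuster 2
Complex: Adjuster 2 104/482 = 21.6%, the junior adjuster 20/234 = 8.5% → Adjuster 2
Moderate: Adjuster 2 77/201 = 38.3%, the junior adjuster 141/435 = 32.4% → Adjuster 2
Overall: Adjuster 2 334/920 = 36.3%, the junior adjuster 337/960 = 35.1% → Adjuster 2
Adjuster 2 wins overall and in every claim group — no reversal.

Yes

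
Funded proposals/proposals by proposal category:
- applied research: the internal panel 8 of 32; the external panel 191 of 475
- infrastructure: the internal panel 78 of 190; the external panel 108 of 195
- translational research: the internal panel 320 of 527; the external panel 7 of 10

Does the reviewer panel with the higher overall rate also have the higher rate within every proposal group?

No

Applied research: the internal panel 8/32 = 25.0%, the external panel 191/475 = 40.2% → the external panel
Infrastructure: the internal panel 78/190 = 41.1%, the external panel 108/195 = 55.4% → the external panel
Translational research: the internal panel 320/527 = 60.7%, the external panel 7/10 = 70.0% → the external panel
Overall: the internal panel 406/749 = 54.2%, the external panel 306/680 = 45.0% → the internal panel
The external panel wins each proposal group but the internal panel wins overall — the comparison reverses. The external panel's proposals skew toward applied research, which has a lower base rate.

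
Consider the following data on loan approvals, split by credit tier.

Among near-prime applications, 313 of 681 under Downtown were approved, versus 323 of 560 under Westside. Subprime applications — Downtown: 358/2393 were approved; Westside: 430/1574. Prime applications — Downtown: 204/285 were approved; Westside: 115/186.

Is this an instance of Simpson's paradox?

No

Near-prime: Downtown 313/681 = 46.0%, Westside 323/560 = 57.7% → Westside
Subprime: Downtown 358/2393 = 15.0%, Westside 430/1574 = 27.3% → Westside
Prime: Downtown 204/285 = 71.6%, Westside 115/186 = 61.8% → Downtown
Overall: Downtown 875/3359 = 26.0%, Westside 868/2320 = 37.4% → Westside
Neither sweeps: Downtown wins 1 of 3 groups, Westside wins 2. Westside wins overall but not every group — no Simpson reversal.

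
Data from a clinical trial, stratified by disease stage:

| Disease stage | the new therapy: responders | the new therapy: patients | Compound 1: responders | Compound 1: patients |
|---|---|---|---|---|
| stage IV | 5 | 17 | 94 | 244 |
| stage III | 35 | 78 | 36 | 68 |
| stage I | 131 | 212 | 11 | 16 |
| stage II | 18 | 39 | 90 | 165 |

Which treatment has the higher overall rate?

Stage IV: the new therapy 5/17 = 29.4%, Compound 1 94/244 = 38.5% → Compound 1
Stage III: the new therapy 35/78 = 44.9%, Compound 1 36/68 = 52.9% → Compound 1
Stage I: the new therapy 131/212 = 61.8%, Compound 1 11/16 = 68.8% → Compound 1
Stage II: the new therapy 18/39 = 46.2%, Compound 1 90/165 = 54.5% → Compound 1
Overall: the new therapy 189/346 = 54.6%, Compound 1 231/493 = 46.9% → the new therapy
(Compound 1 wins every disease group but the new therapy wins overall — Compound 1's patients skew toward the low-rate stage IV group.)

the new therapy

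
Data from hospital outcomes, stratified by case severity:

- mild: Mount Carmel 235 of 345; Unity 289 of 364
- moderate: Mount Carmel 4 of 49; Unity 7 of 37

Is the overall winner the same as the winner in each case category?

Yes

Mild: Mount Carmel 235/345 = 68.1%, Unity 289/364 = 79.4% → Unity
Moderate: Mount Carmel 4/49 = 8.2%, Unity 7/37 = 18.9% → Unity
Overall: Mount Carmel 239/394 = 60.7%, Unity 296/401 = 73.8% → Unity
Unity wins overall and in every case group — no reversal.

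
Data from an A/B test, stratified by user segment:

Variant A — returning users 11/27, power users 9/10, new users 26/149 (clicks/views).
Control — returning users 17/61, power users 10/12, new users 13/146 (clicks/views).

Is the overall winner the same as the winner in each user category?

Yes

Returning users: Variant A 11/27 = 40.7%, Control 17/61 = 27.9% → Variant A
Power users: Variant A 9/10 = 90.0%, Control 10/12 = 83.3% → Variant A
New users: Variant A 26/149 = 17.4%, Control 13/146 = 8.9% → Variant A
Overall: Variant A 46/186 = 24.7%, Control 40/219 = 18.3% → Variant A
Variant A wins overall and in every user group — no reversal.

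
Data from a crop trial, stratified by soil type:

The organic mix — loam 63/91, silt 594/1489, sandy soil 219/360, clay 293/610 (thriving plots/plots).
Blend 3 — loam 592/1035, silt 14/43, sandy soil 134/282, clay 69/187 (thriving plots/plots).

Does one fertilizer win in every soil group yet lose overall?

Loam: the organic mix 63/91 = 69.2%, Blend 3 592/1035 = 57.2% → the organic mix
Silt: the organic mix 594/1489 = 39.9%, Blend 3 14/43 = 32.6% → the organic mix
Sandy soil: the organic mix 219/360 = 60.8%, Blend 3 134/282 = 47.5% → the organic mix
Clay: the organic mix 293/610 = 48.0%, Blend 3 69/187 = 36.9% → the organic mix
Overall: the organic mix 1169/2550 = 45.8%, Blend 3 809/1547 = 52.3% → Blend 3
The organic mix wins each soil group but Blend 3 wins overall — the comparison reverses. The organic mix's plots skew toward silt, which has a lower base rate.

Yes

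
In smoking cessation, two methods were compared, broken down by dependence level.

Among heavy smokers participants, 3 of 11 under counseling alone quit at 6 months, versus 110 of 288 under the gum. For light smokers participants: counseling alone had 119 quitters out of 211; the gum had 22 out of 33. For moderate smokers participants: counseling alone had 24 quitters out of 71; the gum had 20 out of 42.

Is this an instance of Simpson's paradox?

Yes

Heavy smokers: counseling alone 3/11 = 27.3%, the gum 110/288 = 38.2% → the gum
Light smokers: counseling alone 119/211 = 56.4%, the gum 22/33 = 66.7% → the gum
Moderate smokers: counseling alone 24/71 = 33.8%, the gum 20/42 = 47.6% → the gum
Overall: counseling alone 146/293 = 49.8%, the gum 152/363 = 41.9% → counseling alone
The gum wins each dependence group but counseling alone wins overall — the comparison reverses. The gum's participants skew toward heavy smokers, which has a lower base rate.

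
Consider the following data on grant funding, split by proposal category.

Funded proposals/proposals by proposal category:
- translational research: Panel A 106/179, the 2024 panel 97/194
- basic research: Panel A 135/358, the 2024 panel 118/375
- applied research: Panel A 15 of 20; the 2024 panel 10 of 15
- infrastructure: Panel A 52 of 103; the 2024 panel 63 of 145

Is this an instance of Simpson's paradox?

No

Translational research: Panel A 106/179 = 59.2%, the 2024 panel 97/194 = 50.0% → Panel A
Basic research: Panel A 135/358 = 37.7%, the 2024 panel 118/375 = 31.5% → Panel A
Applied research: Panel A 15/20 = 75.0%, the 2024 panel 10/15 = 66.7% → Panel A
Infrastructure: Panel A 52/103 = 50.5%, the 2024 panel 63/145 = 43.4% → Panel A
Overall: Panel A 308/660 = 46.7%, the 2024 panel 288/729 = 39.5% → Panel A
Panel A wins overall and in every proposal group — no reversal.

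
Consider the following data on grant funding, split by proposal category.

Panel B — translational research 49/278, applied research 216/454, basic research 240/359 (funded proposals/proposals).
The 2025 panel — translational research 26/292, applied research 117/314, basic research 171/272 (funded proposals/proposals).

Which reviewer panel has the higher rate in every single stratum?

Translational research: Panel B 49/278 = 17.6%, the 2025 panel 26/292 = 8.9% → Panel B
Applied research: Panel B 216/454 = 47.6%, the 2025 panel 117/314 = 37.3% → Panel B
Basic research: Panel B 240/359 = 66.9%, the 2025 panel 171/272 = 62.9% → Panel B
Panel B has the higher rate in all 3 groups.

Panel B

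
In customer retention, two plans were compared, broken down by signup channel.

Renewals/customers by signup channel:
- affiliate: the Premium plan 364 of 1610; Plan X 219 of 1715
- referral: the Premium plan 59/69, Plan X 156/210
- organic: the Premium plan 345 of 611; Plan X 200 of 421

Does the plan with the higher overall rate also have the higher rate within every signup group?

Affiliate: the Premium plan 364/1610 = 22.6%, Plan X 219/1715 = 12.8% → the Premium plan
Referral: the Premium plan 59/69 = 85.5%, Plan X 156/210 = 74.3% → the Premium plan
Organic: the Premium plan 345/611 = 56.5%, Plan X 200/421 = 47.5% → the Premium plan
Overall: the Premium plan 768/2290 = 33.5%, Plan X 575/2346 = 24.5% → the Premium plan
The Premium plan wins overall and in every signup group — no reversal.

Yes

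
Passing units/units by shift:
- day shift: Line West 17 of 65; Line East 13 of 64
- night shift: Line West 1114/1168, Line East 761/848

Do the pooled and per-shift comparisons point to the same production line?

Day shift: Line West 17/65 = 26.2%, Line East 13/64 = 20.3% → Line West
Night shift: Line West 1114/1168 = 95.4%, Line East 761/848 = 89.7% → Line West
Overall: Line West 1131/1233 = 91.7%, Line East 774/912 = 84.9% → Line West
Line West wins overall and in every shift group — no reversal.

Yes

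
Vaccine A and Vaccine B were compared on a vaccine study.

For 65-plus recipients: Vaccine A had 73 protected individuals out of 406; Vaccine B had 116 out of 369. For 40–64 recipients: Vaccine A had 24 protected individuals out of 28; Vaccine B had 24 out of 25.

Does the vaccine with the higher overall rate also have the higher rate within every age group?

65-plus: Vaccine A 73/406 = 18.0%, Vaccine B 116/369 = 31.4% → Vaccine B
40–64: Vaccine A 24/28 = 85.7%, Vaccine B 24/25 = 96.0% → Vaccine B
Overall: Vaccine A 97/434 = 22.4%, Vaccine B 140/394 = 35.5% → Vaccine B
Vaccine B wins overall and in every age group — no reversal.

Yes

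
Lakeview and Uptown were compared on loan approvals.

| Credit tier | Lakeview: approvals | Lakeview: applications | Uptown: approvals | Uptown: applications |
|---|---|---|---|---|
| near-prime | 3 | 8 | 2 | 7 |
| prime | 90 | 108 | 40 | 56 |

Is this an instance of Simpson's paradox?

No

Near-prime: Lakeview 3/8 = 37.5%, Uptown 2/7 = 28.6% → Lakeview
Prime: Lakeview 90/108 = 83.3%, Uptown 40/56 = 71.4% → Lakeview
Overall: Lakeview 93/116 = 80.2%, Uptown 42/63 = 66.7% → Lakeview
Lakeview wins overall and in every credit group — no reversal.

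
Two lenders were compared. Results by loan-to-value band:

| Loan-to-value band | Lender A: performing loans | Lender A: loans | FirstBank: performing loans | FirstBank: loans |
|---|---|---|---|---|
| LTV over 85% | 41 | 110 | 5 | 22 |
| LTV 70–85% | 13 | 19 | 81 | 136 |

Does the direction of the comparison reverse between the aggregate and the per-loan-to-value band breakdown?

Yes

LTV over 85%: Lender A 41/110 = 37.3%, FirstBank 5/22 = 22.7% → Lender A
LTV 70–85%: Lender A 13/19 = 68.4%, FirstBank 81/136 = 59.6% → Lender A
Overall: Lender A 54/129 = 41.9%, FirstBank 86/158 = 54.4% → FirstBank
Lender A wins each loan-to-value group but FirstBank wins overall — the comparison reverses. Lender A's loans skew toward LTV over 85%, which has a lower base rate.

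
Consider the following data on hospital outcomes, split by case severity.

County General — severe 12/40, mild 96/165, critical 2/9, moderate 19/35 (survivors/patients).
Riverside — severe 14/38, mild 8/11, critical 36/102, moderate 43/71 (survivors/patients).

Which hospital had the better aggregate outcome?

County General

Severe: County General 12/40 = 30.0%, Riverside 14/38 = 36.8% → Riverside
Mild: County General 96/165 = 58.2%, Riverside 8/11 = 72.7% → Riverside
Critical: County General 2/9 = 22.2%, Riverside 36/102 = 35.3% → Riverside
Moderate: County General 19/35 = 54.3%, Riverside 43/71 = 60.6% → Riverside
Overall: County General 129/249 = 51.8%, Riverside 101/222 = 45.5% → County General
(Riverside wins every case group but County General wins overall — Riverside's patients skew toward the low-rate critical group.)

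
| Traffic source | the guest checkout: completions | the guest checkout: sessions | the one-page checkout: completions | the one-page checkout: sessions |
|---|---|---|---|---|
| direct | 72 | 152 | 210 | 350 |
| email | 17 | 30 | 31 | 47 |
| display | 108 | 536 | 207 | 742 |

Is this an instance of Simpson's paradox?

Direct: the guest checkout 72/152 = 47.4%, the one-page checkout 210/350 = 60.0% → the one-page checkout
Email: the guest checkout 17/30 = 56.7%, the one-page checkout 31/47 = 66.0% → the one-page checkout
Display: the guest checkout 108/536 = 20.1%, the one-page checkout 207/742 = 27.9% → the one-page checkout
Overall: the guest checkout 197/718 = 27.4%, the one-page checkout 448/1139 = 39.3% → the one-page checkout
The one-page checkout wins overall and in every traffic group — no reversal.

No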